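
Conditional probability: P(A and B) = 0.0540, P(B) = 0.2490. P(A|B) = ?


P(A|B) = 0.0540/0.2490 = 0.2169

P(A|B) = 0.2169


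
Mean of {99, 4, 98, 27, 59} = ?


Sum = 99 + 4 + 98 + 27 + 59 = 287
n = 5
Mean = 287/5 = 57.4000

Mean = 57.4000


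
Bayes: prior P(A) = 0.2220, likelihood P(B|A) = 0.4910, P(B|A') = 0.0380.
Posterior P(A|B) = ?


P(B) = P(B|A)*P(A) + P(B|A')*P(A')
= 0.4910*0.2220 + 0.0380*0.7780
= 0.109002 + 0.029564 = 0.138566
P(A|B) = 0.109002/0.138566 = 0.7866

P(A|B) = 0.7866


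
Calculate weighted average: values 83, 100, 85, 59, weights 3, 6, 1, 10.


Numerator = 83*3 + 100*6 + 85*1 + 59*10 = 1524
Denominator = 3 + 6 + 1 + 10 = 20
WM = 1524/20 = 76.2000

WM = 76.2000


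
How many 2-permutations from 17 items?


P(17,2) = 17!/15!
= 355687428096000/1307674368000
= 272

P(17,2) = 272


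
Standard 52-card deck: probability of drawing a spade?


13 spades in 52 cards
P = 13/52 = 0.2500

P = 0.2500


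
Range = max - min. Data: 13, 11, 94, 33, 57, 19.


Max = 94, Min = 11
Range = 94 - 11 = 83

Range = 83


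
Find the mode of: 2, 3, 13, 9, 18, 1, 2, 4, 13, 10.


Frequencies: 1:1, 2:2, 3:1, 4:1, 9:1, 10:1, 13:2, 18:1
Max frequency = 2
Mode = 2, 13

Mode = 2, 13


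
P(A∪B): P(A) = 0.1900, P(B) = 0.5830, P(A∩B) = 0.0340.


P(A∪B) = 0.1900 + 0.5830 - 0.0340
= 0.7730 - 0.0340
= 0.7390

P(A∪B) = 0.7390


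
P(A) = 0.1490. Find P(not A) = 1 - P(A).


P(not A) = 1 - 0.1490 = 0.8510

P(not A) = 0.8510


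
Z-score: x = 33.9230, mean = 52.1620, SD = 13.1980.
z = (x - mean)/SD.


z = (33.9230 - 52.1620)/13.1980
= -18.2390/13.1980
= -1.3820

z = -1.3820


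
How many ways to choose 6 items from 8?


C(8,6) = 8!/(6! × 2!)
= 40320/(720 × 2)
= 28

C(8,6) = 28


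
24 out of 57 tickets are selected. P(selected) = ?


P = 24/57 = 0.4211

P = 0.4211


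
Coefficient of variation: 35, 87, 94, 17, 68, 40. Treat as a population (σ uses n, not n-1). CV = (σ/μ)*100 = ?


Mean = 56.8333
SD = 28.1746
CV = (28.1746/56.8333)*100 = 49.5740%

CV = 49.5740%


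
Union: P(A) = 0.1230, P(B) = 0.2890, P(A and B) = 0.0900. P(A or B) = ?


P(A∪B) = 0.1230 + 0.2890 - 0.0900
= 0.4120 - 0.0900
= 0.3220

P(A∪B) = 0.3220


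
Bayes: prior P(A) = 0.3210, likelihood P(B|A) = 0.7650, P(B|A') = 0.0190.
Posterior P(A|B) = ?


P(B) = P(B|A)*P(A) + P(B|A')*P(A')
= 0.7650*0.3210 + 0.0190*0.6790
= 0.245565 + 0.012901 = 0.258466
P(A|B) = 0.245565/0.258466 = 0.9501

P(A|B) = 0.9501


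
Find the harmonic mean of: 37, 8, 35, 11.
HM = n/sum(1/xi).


Sum of reciprocals = 1/37 + 1/8 + 1/35 + 1/11 = 0.271508
HM = 4/0.271508 = 14.7326

HM = 14.7326


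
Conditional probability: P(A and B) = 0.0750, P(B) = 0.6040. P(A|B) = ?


P(A|B) = 0.0750/0.6040 = 0.1242

P(A|B) = 0.1242


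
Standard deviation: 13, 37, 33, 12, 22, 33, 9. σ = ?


Mean = 22.7143
Variance = 116.2041
SD = sqrt(116.2041) = 10.7798

SD = 10.7798


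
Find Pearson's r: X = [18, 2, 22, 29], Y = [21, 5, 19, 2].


Mean X = 17.7500, Mean Y = 11.7500
SD X = 9.908961, SD Y = 8.347904
Cov = 7.437500
r = 7.437500/(9.908961*8.347904) = 0.0899

r = 0.0899


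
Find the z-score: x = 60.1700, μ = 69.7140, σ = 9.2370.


z = (60.1700 - 69.7140)/9.2370
= -9.5440/9.2370
= -1.0332

z = -1.0332


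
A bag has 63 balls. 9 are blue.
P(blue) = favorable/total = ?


P = 9/63 = 0.1429

P = 0.1429


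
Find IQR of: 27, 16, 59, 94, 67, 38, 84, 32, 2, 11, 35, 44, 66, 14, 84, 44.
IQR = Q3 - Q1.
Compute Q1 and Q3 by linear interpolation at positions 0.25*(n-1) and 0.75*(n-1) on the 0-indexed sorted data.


Sorted: 2, 11, 14, 16, 27, 32, 35, 38, 44, 44, 59, 66, 67, 84, 84, 94
Q1 (25th %ile) = 24.2500
Q3 (75th %ile) = 66.2500
IQR = 66.2500 - 24.2500 = 42.0000

IQR = 42.0000


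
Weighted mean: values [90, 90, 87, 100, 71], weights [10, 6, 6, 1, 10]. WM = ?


Numerator = 90*10 + 90*6 + 87*6 + 100*1 + 71*10 = 2772
Denominator = 10 + 6 + 6 + 1 + 10 = 33
WM = 2772/33 = 84.0000

WM = 84.0000


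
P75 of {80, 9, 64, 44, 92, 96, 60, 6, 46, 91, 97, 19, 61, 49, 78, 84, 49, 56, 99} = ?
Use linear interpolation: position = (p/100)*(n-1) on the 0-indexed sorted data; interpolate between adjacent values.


Sorted: 6, 9, 19, 44, 46, 49, 49, 56, 60, 61, 64, 78, 80, 84, 91, 92, 96, 97, 99
n = 19
Index = 75/100 * 18 = 13.5000
Lower = data[13] = 84, Upper = data[14] = 91
P75 = 84 + 0.5000*(7) = 87.5000

P75 = 87.5000


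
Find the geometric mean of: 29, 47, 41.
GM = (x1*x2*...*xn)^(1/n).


Product = 29 × 47 × 41 = 55883
GM = 55883^(1/3) = 38.2320

GM = 38.2320


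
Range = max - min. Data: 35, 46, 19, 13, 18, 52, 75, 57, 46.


Max = 75, Min = 13
Range = 75 - 13 = 62

Range = 62


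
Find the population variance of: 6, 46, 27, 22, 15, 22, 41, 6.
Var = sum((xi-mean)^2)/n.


Mean = 23.1250
Squared deviations: 293.2656, 523.2656, 15.0156, 1.2656, 66.0156, 1.2656, 319.5156, 293.2656
Sum = 1512.8750
Variance = 1512.8750/8 = 189.1094

Variance = 189.1094


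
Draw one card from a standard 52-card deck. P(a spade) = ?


13 spades in 52 cards
P = 13/52 = 0.2500

P = 0.2500


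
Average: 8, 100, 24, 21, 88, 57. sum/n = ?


Sum = 8 + 100 + 24 + 21 + 88 + 57 = 298
n = 6
Mean = 298/6 = 49.6667

Mean = 49.6667


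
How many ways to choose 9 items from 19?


C(19,9) = 19!/(9! × 10!)
= 121645100408832000/(362880 × 3628800)
= 92378

C(19,9) = 92378


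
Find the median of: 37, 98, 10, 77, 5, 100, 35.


Sorted: 5, 10, 35, 37, 77, 98, 100
n = 7 (odd)
Middle value = 37

Median = 37


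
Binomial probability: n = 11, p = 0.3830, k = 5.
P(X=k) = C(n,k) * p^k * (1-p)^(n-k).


C(11,5) = 462
p^5 = 0.008241
(1-p)^6 = 0.055171
P = 462 * 0.008241 * 0.055171 = 0.2101

P(X=5) = 0.2101


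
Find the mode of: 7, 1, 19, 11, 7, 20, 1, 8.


Frequencies: 1:2, 7:2, 8:1, 11:1, 19:1, 20:1
Max frequency = 2
Mode = 1, 7

Mode = 1, 7


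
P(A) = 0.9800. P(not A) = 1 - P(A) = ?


P(not A) = 1 - 0.9800 = 0.0200

P(not A) = 0.0200


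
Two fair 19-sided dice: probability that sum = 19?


Total outcomes = 19×19 = 361
Favorable (sum = 19): 18
P = 18/361 = 0.0499

P = 0.0499


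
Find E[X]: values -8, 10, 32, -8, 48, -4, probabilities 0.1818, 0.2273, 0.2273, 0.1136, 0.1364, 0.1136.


E[X] = -8*0.1818 + 10*0.2273 + 32*0.2273 - 8*0.1136 + 48*0.1364 - 4*0.1136
= -1.4544 + 2.2730 + 7.2736 - 0.9088 + 6.5472 - 0.4544
= 13.2762

E[X] = 13.2762


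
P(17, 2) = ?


P(17,2) = 17!/15!
= 355687428096000/1307674368000
= 272

P(17,2) = 272


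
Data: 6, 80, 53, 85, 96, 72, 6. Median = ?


Sorted: 6, 6, 53, 72, 80, 85, 96
n = 7 (odd)
Middle value = 72

Median = 72


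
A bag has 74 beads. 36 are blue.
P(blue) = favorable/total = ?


P = 36/74 = 0.4865

P = 0.4865


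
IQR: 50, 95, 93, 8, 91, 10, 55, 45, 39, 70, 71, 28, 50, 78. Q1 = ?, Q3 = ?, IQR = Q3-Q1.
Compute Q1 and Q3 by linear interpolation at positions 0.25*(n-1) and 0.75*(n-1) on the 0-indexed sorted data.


Sorted: 8, 10, 28, 39, 45, 50, 50, 55, 70, 71, 78, 91, 93, 95
Q1 (25th %ile) = 40.5000
Q3 (75th %ile) = 76.2500
IQR = 76.2500 - 40.5000 = 35.7500

IQR = 35.7500


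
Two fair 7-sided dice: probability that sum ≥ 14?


Total outcomes = 7×7 = 49
Favorable (sum ≥ 14): 1
P = 1/49 = 0.0204

P = 0.0204


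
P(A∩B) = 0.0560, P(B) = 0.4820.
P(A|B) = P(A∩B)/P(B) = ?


P(A|B) = 0.0560/0.4820 = 0.1162

P(A|B) = 0.1162


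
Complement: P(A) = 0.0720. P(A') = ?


P(not A) = 1 - 0.0720 = 0.9280

P(not A) = 0.9280


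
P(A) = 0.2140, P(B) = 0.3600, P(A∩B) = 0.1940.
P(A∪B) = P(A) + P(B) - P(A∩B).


P(A∪B) = 0.2140 + 0.3600 - 0.1940
= 0.5740 - 0.1940
= 0.3800

P(A∪B) = 0.3800


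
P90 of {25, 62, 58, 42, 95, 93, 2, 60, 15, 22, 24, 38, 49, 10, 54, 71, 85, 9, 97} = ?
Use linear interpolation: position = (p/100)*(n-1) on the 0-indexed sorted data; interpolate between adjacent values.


Sorted: 2, 9, 10, 15, 22, 24, 25, 38, 42, 49, 54, 58, 60, 62, 71, 85, 93, 95, 97
n = 19
Index = 90/100 * 18 = 16.2000
Lower = data[16] = 93, Upper = data[17] = 95
P90 = 93 + 0.2000*(2) = 93.4000

P90 = 93.4000


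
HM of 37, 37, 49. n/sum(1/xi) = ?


Sum of reciprocals = 1/37 + 1/37 + 1/49 = 0.074462
HM = 3/0.074462 = 40.2889

HM = 40.2889


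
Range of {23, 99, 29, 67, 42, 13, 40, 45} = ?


Max = 99, Min = 13
Range = 99 - 13 = 86

Range = 86


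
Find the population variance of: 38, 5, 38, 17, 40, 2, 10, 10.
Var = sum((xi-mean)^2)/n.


Mean = 20.0000
Squared deviations: 324.0000, 225.0000, 324.0000, 9.0000, 400.0000, 324.0000, 100.0000, 100.0000
Sum = 1806.0000
Variance = 1806.0000/8 = 225.7500

Variance = 225.7500


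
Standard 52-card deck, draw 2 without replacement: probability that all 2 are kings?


P(all kings) = (4/52) × (3/51)
= 0.0045

P = 0.0045


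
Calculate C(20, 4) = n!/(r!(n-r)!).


C(20,4) = 20!/(4! × 16!)
= 2432902008176640000/(24 × 20922789888000)
= 4845

C(20,4) = 4845


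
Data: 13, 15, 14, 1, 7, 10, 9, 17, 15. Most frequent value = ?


Frequencies: 1:1, 7:1, 9:1, 10:1, 13:1, 14:1, 15:2, 17:1
Max frequency = 2
Mode = 15

Mode = 15


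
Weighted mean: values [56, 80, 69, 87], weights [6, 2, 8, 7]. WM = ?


Numerator = 56*6 + 80*2 + 69*8 + 87*7 = 1657
Denominator = 6 + 2 + 8 + 7 = 23
WM = 1657/23 = 72.0435

WM = 72.0435


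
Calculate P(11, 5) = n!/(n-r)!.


P(11,5) = 11!/6!
= 39916800/720
= 55440

P(11,5) = 55440


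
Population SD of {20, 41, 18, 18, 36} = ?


Mean = 26.6000
Variance = 97.4400
SD = sqrt(97.4400) = 9.8712

SD = 9.8712


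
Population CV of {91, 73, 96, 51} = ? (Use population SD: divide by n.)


Mean = 77.7500
SD = 17.6547
CV = (17.6547/77.7500)*100 = 22.7070%

CV = 22.7070%


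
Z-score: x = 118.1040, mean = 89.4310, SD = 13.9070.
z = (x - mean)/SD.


z = (118.1040 - 89.4310)/13.9070
= 28.6730/13.9070
= 2.0618

z = 2.0618


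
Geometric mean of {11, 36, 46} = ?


Product = 11 × 36 × 46 = 18216
GM = 18216^(1/3) = 26.3118

GM = 26.3118


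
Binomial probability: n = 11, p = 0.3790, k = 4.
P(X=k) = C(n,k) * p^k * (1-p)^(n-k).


C(11,4) = 330
p^4 = 0.020633
(1-p)^7 = 0.035616
P = 330 * 0.020633 * 0.035616 = 0.2425

P(X=4) = 0.2425


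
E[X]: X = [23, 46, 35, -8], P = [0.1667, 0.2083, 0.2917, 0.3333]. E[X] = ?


E[X] = 23*0.1667 + 46*0.2083 + 35*0.2917 - 8*0.3333
= 3.8341 + 9.5818 + 10.2095 - 2.6664
= 20.9590

E[X] = 20.9590


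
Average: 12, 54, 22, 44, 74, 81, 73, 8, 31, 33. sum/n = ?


Sum = 12 + 54 + 22 + 44 + 74 + 81 + 73 + 8 + 31 + 33 = 432
n = 10
Mean = 432/10 = 43.2000

Mean = 43.2000


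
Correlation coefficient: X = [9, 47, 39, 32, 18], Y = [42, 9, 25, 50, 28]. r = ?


Mean X = 29.0000, Mean Y = 30.8000
SD X = 13.813037, SD Y = 14.218298
Cov = -117.200000
r = -117.200000/(13.813037*14.218298) = -0.5967

r = -0.5967


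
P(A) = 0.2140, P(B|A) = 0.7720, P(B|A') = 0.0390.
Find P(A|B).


P(B) = P(B|A)*P(A) + P(B|A')*P(A')
= 0.7720*0.2140 + 0.0390*0.7860
= 0.165208 + 0.030654 = 0.195862
P(A|B) = 0.165208/0.195862 = 0.8435

P(A|B) = 0.8435


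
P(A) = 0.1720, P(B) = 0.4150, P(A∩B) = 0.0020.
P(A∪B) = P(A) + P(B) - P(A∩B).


P(A∪B) = 0.1720 + 0.4150 - 0.0020
= 0.5870 - 0.0020
= 0.5850

P(A∪B) = 0.5850


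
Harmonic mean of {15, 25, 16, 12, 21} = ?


Sum of reciprocals = 1/15 + 1/25 + 1/16 + 1/12 + 1/21 = 0.300119
HM = 5/0.300119 = 16.6601

HM = 16.6601


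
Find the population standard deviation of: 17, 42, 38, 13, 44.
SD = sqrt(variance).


Mean = 30.8000
Variance = 171.7600
SD = sqrt(171.7600) = 13.1057

SD = 13.1057


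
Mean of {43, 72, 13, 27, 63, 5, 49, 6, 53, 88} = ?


Sum = 43 + 72 + 13 + 27 + 63 + 5 + 49 + 6 + 53 + 88 = 419
n = 10
Mean = 419/10 = 41.9000

Mean = 41.9000


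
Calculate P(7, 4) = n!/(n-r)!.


P(7,4) = 7!/3!
= 5040/6
= 840

P(7,4) = 840


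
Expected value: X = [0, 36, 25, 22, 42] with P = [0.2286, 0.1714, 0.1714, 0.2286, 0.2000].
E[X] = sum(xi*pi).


E[X] = 0*0.2286 + 36*0.1714 + 25*0.1714 + 22*0.2286 + 42*0.2000
= 0 + 6.1704 + 4.2850 + 5.0292 + 8.4000
= 23.8846

E[X] = 23.8846


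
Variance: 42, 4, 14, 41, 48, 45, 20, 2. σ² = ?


Mean = 27.0000
Squared deviations: 225.0000, 529.0000, 169.0000, 196.0000, 441.0000, 324.0000, 49.0000, 625.0000
Sum = 2558.0000
Variance = 2558.0000/8 = 319.7500

Variance = 319.7500


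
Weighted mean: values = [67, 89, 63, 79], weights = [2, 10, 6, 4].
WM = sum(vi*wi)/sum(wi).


Numerator = 67*2 + 89*10 + 63*6 + 79*4 = 1718
Denominator = 2 + 10 + 6 + 4 = 22
WM = 1718/22 = 78.0909

WM = 78.0909


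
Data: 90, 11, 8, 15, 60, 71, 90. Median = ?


Sorted: 8, 11, 15, 60, 71, 90, 90
n = 7 (odd)
Middle value = 60

Median = 60


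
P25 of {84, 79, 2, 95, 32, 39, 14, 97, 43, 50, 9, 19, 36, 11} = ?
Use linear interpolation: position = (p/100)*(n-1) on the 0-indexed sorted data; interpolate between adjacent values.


Sorted: 2, 9, 11, 14, 19, 32, 36, 39, 43, 50, 79, 84, 95, 97
n = 14
Index = 25/100 * 13 = 3.2500
Lower = data[3] = 14, Upper = data[4] = 19
P25 = 14 + 0.2500*(5) = 15.2500

P25 = 15.2500


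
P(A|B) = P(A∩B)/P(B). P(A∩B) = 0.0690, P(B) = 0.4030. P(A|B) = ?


P(A|B) = 0.0690/0.4030 = 0.1712

P(A|B) = 0.1712


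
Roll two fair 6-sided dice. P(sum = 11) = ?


Total outcomes = 6×6 = 36
Favorable (sum = 11): 2
P = 2/36 = 0.0556

P = 0.0556


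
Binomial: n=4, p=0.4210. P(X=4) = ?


C(4,4) = 1
p^4 = 0.031414
(1-p)^0 = 1.000000
P = 1 * 0.031414 * 1.000000 = 0.0314

P(X=4) = 0.0314


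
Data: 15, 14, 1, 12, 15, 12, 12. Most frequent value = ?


Frequencies: 1:1, 12:3, 14:1, 15:2
Max frequency = 3
Mode = 12

Mode = 12


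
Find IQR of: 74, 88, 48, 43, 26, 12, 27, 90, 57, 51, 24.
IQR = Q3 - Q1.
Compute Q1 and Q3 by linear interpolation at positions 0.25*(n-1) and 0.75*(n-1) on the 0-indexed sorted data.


Sorted: 12, 24, 26, 27, 43, 48, 51, 57, 74, 88, 90
Q1 (25th %ile) = 26.5000
Q3 (75th %ile) = 65.5000
IQR = 65.5000 - 26.5000 = 39.0000

IQR = 39.0000


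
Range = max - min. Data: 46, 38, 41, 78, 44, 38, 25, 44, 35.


Max = 78, Min = 25
Range = 78 - 25 = 53

Range = 53


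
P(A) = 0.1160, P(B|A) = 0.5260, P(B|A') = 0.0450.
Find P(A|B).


P(B) = P(B|A)*P(A) + P(B|A')*P(A')
= 0.5260*0.1160 + 0.0450*0.8840
= 0.061016 + 0.039780 = 0.100796
P(A|B) = 0.061016/0.100796 = 0.6053

P(A|B) = 0.6053


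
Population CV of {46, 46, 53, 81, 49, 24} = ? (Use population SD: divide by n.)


Mean = 49.8333
SD = 16.7274
CV = (16.7274/49.8333)*100 = 33.5667%

CV = 33.5667%


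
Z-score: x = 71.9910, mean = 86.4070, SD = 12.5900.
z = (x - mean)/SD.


z = (71.9910 - 86.4070)/12.5900
= -14.4160/12.5900
= -1.1450

z = -1.1450


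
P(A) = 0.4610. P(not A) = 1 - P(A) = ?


P(not A) = 1 - 0.4610 = 0.5390

P(not A) = 0.5390


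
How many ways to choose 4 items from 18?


C(18,4) = 18!/(4! × 14!)
= 6402373705728000/(24 × 87178291200)
= 3060

C(18,4) = 3060


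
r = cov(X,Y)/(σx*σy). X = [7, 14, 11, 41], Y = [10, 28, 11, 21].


Mean X = 18.2500, Mean Y = 17.5000
SD X = 13.367404, SD Y = 7.433034
Cov = 41.625000
r = 41.625000/(13.367404*7.433034) = 0.4189

r = 0.4189


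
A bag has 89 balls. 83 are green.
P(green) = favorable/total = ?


P = 83/89 = 0.9326

P = 0.9326


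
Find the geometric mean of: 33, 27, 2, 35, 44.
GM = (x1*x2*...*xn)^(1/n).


Product = 33 × 27 × 2 × 35 × 44 = 2744280
GM = 2744280^(1/5) = 19.3948

GM = 19.3948


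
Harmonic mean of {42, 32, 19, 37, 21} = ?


Sum of reciprocals = 1/42 + 1/32 + 1/19 + 1/37 + 1/21 = 0.182337
HM = 5/0.182337 = 27.4217

HM = 27.4217


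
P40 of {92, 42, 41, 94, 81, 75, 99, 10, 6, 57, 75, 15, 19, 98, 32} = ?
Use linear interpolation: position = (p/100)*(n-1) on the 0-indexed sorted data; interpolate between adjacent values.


Sorted: 6, 10, 15, 19, 32, 41, 42, 57, 75, 75, 81, 92, 94, 98, 99
n = 15
Index = 40/100 * 14 = 5.6000
Lower = data[5] = 41, Upper = data[6] = 42
P40 = 41 + 0.6000*(1) = 41.6000

P40 = 41.6000


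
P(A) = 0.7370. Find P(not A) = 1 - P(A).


P(not A) = 1 - 0.7370 = 0.2630

P(not A) = 0.2630


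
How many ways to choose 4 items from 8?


C(8,4) = 8!/(4! × 4!)
= 40320/(24 × 24)
= 70

C(8,4) = 70


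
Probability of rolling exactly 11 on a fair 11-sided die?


Favorable outcomes (roll = 11): 1
Total outcomes = 11
P = 1/11 = 0.0909

P = 0.0909


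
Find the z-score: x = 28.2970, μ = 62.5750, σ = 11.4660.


z = (28.2970 - 62.5750)/11.4660
= -34.2780/11.4660
= -2.9895

z = -2.9895


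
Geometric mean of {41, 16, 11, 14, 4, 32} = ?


Product = 41 × 16 × 11 × 14 × 4 × 32 = 12931072
GM = 12931072^(1/6) = 15.3205

GM = 15.3205


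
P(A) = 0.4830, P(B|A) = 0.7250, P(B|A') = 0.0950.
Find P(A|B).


P(B) = P(B|A)*P(A) + P(B|A')*P(A')
= 0.7250*0.4830 + 0.0950*0.5170
= 0.350175 + 0.049115 = 0.399290
P(A|B) = 0.350175/0.399290 = 0.8770

P(A|B) = 0.8770


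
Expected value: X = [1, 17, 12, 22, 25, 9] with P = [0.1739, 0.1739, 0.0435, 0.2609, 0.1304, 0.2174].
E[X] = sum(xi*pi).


E[X] = 1*0.1739 + 17*0.1739 + 12*0.0435 + 22*0.2609 + 25*0.1304 + 9*0.2174
= 0.1739 + 2.9563 + 0.5220 + 5.7398 + 3.2600 + 1.9566
= 14.6086

E[X] = 14.6086


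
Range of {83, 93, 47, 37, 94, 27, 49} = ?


Max = 94, Min = 27
Range = 94 - 27 = 67

Range = 67


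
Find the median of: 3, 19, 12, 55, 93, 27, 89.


Sorted: 3, 12, 19, 27, 55, 89, 93
n = 7 (odd)
Middle value = 27

Median = 27


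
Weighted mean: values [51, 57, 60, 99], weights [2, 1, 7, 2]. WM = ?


Numerator = 51*2 + 57*1 + 60*7 + 99*2 = 777
Denominator = 2 + 1 + 7 + 2 = 12
WM = 777/12 = 64.7500

WM = 64.7500


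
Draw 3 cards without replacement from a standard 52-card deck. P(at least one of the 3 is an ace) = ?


P(at least one) = 1 - P(none)
P(none) = (48/52) × (47/51) × (46/50) = 0.782624
P(at least one) = 1 - 0.782624 = 0.2174

P = 0.2174


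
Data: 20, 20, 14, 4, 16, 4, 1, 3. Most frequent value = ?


Frequencies: 1:1, 3:1, 4:2, 14:1, 16:1, 20:2
Max frequency = 2
Mode = 4, 20

Mode = 4, 20


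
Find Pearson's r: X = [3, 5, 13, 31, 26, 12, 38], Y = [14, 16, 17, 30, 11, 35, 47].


Mean X = 18.2857, Mean Y = 24.2857
SD X = 12.463825, SD Y = 12.348676
Cov = 93.775510
r = 93.775510/(12.463825*12.348676) = 0.6093

r = 0.6093


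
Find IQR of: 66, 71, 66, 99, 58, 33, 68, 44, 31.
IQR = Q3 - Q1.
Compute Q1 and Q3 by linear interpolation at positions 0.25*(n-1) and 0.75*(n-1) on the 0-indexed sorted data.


Sorted: 31, 33, 44, 58, 66, 66, 68, 71, 99
Q1 (25th %ile) = 44.0000
Q3 (75th %ile) = 68.0000
IQR = 68.0000 - 44.0000 = 24.0000

IQR = 24.0000


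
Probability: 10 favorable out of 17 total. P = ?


P = 10/17 = 0.5882

P = 0.5882


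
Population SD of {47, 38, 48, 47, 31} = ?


Mean = 42.2000
Variance = 44.5600
SD = sqrt(44.5600) = 6.6753

SD = 6.6753


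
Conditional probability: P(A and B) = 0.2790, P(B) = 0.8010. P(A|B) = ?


P(A|B) = 0.2790/0.8010 = 0.3483

P(A|B) = 0.3483


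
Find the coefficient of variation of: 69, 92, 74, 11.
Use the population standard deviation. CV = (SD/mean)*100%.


Mean = 61.5000
SD = 30.3850
CV = (30.3850/61.5000)*100 = 49.4066%

CV = 49.4066%


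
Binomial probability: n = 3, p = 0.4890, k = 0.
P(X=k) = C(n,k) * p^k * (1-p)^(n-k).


C(3,0) = 1
p^0 = 1.000000
(1-p)^3 = 0.133433
P = 1 * 1.000000 * 0.133433 = 0.1334

P(X=0) = 0.1334


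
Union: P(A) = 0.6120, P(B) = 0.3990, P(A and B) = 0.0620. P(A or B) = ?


P(A∪B) = 0.6120 + 0.3990 - 0.0620
= 1.0110 - 0.0620
= 0.9490

P(A∪B) = 0.9490


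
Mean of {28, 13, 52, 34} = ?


Sum = 28 + 13 + 52 + 34 = 127
n = 4
Mean = 127/4 = 31.7500

Mean = 31.7500


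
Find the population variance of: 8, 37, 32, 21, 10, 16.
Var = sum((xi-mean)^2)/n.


Mean = 20.6667
Squared deviations: 160.4444, 266.7778, 128.4444, 0.1111, 113.7778, 21.7778
Sum = 691.3333
Variance = 691.3333/6 = 115.2222

Variance = 115.2222


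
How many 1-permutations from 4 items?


P(4,1) = 4!/3!
= 24/6
= 4

P(4,1) = 4


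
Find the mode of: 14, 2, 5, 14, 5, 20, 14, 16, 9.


Frequencies: 2:1, 5:2, 9:1, 14:3, 16:1, 20:1
Max frequency = 3
Mode = 14

Mode = 14


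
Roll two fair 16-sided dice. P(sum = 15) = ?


Total outcomes = 16×16 = 256
Favorable (sum = 15): 14
P = 14/256 = 0.0547

P = 0.0547


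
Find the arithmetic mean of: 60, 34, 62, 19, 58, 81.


Sum = 60 + 34 + 62 + 19 + 58 + 81 = 314
n = 6
Mean = 314/6 = 52.3333

Mean = 52.3333


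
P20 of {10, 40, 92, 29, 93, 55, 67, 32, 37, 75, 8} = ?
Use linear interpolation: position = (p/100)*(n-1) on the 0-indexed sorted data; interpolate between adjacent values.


Sorted: 8, 10, 29, 32, 37, 40, 55, 67, 75, 92, 93
n = 11
Index = 20/100 * 10 = 2.0000
Lower = data[2] = 29, Upper = data[3] = 32
P20 = 29 + 0*(3) = 29.0000

P20 = 29.0000


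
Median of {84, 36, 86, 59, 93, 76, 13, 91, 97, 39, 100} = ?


Sorted: 13, 36, 39, 59, 76, 84, 86, 91, 93, 97, 100
n = 11 (odd)
Middle value = 84

Median = 84


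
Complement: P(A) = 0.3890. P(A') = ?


P(not A) = 1 - 0.3890 = 0.6110

P(not A) = 0.6110


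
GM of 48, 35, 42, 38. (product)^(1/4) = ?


Product = 48 × 35 × 42 × 38 = 2681280
GM = 2681280^(1/4) = 40.4656

GM = 40.4656


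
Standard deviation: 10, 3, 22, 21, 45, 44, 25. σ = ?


Mean = 24.2857
Variance = 213.0612
SD = sqrt(213.0612) = 14.5966

SD = 14.5966


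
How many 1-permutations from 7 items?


P(7,1) = 7!/6!
= 5040/720
= 7

P(7,1) = 7


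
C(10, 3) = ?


C(10,3) = 10!/(3! × 7!)
= 3628800/(6 × 5040)
= 120

C(10,3) = 120


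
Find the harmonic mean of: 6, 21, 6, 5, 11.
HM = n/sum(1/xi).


Sum of reciprocals = 1/6 + 1/21 + 1/6 + 1/5 + 1/11 = 0.671861
HM = 5/0.671861 = 7.4420

HM = 7.4420


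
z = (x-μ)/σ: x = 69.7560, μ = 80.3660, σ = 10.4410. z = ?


z = (69.7560 - 80.3660)/10.4410
= -10.6100/10.4410
= -1.0162

z = -1.0162


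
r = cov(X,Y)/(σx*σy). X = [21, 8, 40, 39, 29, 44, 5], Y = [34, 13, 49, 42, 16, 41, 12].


Mean X = 26.5714, Mean Y = 29.5714
SD X = 14.568627, SD Y = 14.391040
Cov = 177.673469
r = 177.673469/(14.568627*14.391040) = 0.8474

r = 0.8474


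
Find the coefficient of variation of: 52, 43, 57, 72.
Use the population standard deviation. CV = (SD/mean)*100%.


Mean = 56.0000
SD = 10.5119
CV = (10.5119/56.0000)*100 = 18.7712%

CV = 18.7712%


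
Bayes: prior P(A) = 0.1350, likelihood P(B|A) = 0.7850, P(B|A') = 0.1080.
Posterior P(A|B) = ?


P(B) = P(B|A)*P(A) + P(B|A')*P(A')
= 0.7850*0.1350 + 0.1080*0.8650
= 0.105975 + 0.093420 = 0.199395
P(A|B) = 0.105975/0.199395 = 0.5315

P(A|B) = 0.5315


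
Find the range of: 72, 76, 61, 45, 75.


Max = 76, Min = 45
Range = 76 - 45 = 31

Range = 31


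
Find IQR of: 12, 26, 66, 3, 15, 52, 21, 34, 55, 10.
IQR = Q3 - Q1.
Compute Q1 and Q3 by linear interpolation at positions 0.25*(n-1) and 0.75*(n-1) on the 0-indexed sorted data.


Sorted: 3, 10, 12, 15, 21, 26, 34, 52, 55, 66
Q1 (25th %ile) = 12.7500
Q3 (75th %ile) = 47.5000
IQR = 47.5000 - 12.7500 = 34.7500

IQR = 34.7500


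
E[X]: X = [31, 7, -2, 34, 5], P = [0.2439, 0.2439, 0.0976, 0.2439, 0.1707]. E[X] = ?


E[X] = 31*0.2439 + 7*0.2439 - 2*0.0976 + 34*0.2439 + 5*0.1707
= 7.5609 + 1.7073 - 0.1952 + 8.2926 + 0.8535
= 18.2191

E[X] = 18.2191


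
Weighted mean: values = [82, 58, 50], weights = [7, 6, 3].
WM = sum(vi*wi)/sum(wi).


Numerator = 82*7 + 58*6 + 50*3 = 1072
Denominator = 7 + 6 + 3 = 16
WM = 1072/16 = 67.0000

WM = 67.0000


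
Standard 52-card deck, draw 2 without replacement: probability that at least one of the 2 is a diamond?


P(at least one) = 1 - P(none)
P(none) = (39/52) × (38/51) = 0.558824
P(at least one) = 1 - 0.558824 = 0.4412

P = 0.4412


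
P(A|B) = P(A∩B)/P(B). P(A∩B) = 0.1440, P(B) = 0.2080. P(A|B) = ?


P(A|B) = 0.1440/0.2080 = 0.6923

P(A|B) = 0.6923


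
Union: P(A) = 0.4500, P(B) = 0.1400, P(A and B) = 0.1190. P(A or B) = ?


P(A∪B) = 0.4500 + 0.1400 - 0.1190
= 0.5900 - 0.1190
= 0.4710

P(A∪B) = 0.4710


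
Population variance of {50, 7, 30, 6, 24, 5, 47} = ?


Mean = 24.1429
Squared deviations: 668.5918, 293.8776, 34.3061, 329.1633, 0.0204, 366.4490, 522.4490
Sum = 2214.8571
Variance = 2214.8571/7 = 316.4082

Variance = 316.4082


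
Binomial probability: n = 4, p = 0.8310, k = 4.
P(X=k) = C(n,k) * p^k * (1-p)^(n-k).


C(4,4) = 1
p^4 = 0.476874
(1-p)^0 = 1.000000
P = 1 * 0.476874 * 1.000000 = 0.4769

P(X=4) = 0.4769


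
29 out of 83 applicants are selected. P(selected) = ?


P = 29/83 = 0.3494

P = 0.3494


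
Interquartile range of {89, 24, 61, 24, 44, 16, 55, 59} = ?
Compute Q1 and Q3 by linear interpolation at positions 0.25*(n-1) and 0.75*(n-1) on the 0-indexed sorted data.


Sorted: 16, 24, 24, 44, 55, 59, 61, 89
Q1 (25th %ile) = 24.0000
Q3 (75th %ile) = 59.5000
IQR = 59.5000 - 24.0000 = 35.5000

IQR = 35.5000


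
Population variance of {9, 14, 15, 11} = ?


Mean = 12.2500
Squared deviations: 10.5625, 3.0625, 7.5625, 1.5625
Sum = 22.7500
Variance = 22.7500/4 = 5.6875

Variance = 5.6875


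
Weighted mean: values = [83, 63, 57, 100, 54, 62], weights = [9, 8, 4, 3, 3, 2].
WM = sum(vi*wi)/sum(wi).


Numerator = 83*9 + 63*8 + 57*4 + 100*3 + 54*3 + 62*2 = 2065
Denominator = 9 + 8 + 4 + 3 + 3 + 2 = 29
WM = 2065/29 = 71.2069

WM = 71.2069


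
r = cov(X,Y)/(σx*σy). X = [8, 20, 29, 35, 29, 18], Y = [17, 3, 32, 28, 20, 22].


Mean X = 23.1667, Mean Y = 20.3333
SD X = 8.896004, SD Y = 9.213517
Cov = 42.277778
r = 42.277778/(8.896004*9.213517) = 0.5158

r = 0.5158


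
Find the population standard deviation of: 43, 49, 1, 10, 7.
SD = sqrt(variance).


Mean = 22.0000
Variance = 396.0000
SD = sqrt(396.0000) = 19.8997

SD = 19.8997


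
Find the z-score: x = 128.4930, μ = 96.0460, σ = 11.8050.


z = (128.4930 - 96.0460)/11.8050
= 32.4470/11.8050
= 2.7486

z = 2.7486


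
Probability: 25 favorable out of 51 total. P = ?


P = 25/51 = 0.4902

P = 0.4902


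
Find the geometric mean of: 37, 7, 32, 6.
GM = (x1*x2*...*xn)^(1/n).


Product = 37 × 7 × 32 × 6 = 49728
GM = 49728^(1/4) = 14.9331

GM = 14.9331


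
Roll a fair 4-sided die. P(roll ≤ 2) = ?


Favorable outcomes (roll ≤ 2): 2
Total outcomes = 4
P = 2/4 = 0.5000

P = 0.5000


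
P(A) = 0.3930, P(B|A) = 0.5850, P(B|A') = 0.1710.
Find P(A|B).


P(B) = P(B|A)*P(A) + P(B|A')*P(A')
= 0.5850*0.3930 + 0.1710*0.6070
= 0.229905 + 0.103797 = 0.333702
P(A|B) = 0.229905/0.333702 = 0.6890

P(A|B) = 0.6890


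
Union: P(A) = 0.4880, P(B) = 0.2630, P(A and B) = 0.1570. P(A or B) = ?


P(A∪B) = 0.4880 + 0.2630 - 0.1570
= 0.7510 - 0.1570
= 0.5940

P(A∪B) = 0.5940


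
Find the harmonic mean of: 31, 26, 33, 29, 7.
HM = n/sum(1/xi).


Sum of reciprocals = 1/31 + 1/26 + 1/33 + 1/29 + 1/7 = 0.278363
HM = 5/0.278363 = 17.9622

HM = 17.9622


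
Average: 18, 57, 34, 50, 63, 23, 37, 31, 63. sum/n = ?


Sum = 18 + 57 + 34 + 50 + 63 + 23 + 37 + 31 + 63 = 376
n = 9
Mean = 376/9 = 41.7778

Mean = 41.7778


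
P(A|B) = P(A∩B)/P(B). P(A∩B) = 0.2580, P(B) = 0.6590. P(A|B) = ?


P(A|B) = 0.2580/0.6590 = 0.3915

P(A|B) = 0.3915


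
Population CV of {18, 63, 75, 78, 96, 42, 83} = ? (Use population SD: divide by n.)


Mean = 65.0000
SD = 24.7733
CV = (24.7733/65.0000)*100 = 38.1127%

CV = 38.1127%


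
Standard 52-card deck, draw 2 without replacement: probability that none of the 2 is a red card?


P(no red cards) = (26/52) × (25/51)
= 0.2451

P = 0.2451


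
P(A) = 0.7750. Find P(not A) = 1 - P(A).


P(not A) = 1 - 0.7750 = 0.2250

P(not A) = 0.2250


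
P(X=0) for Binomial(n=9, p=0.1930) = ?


C(9,0) = 1
p^0 = 1.000000
(1-p)^9 = 0.145165
P = 1 * 1.000000 * 0.145165 = 0.1452

P(X=0) = 0.1452


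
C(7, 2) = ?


C(7,2) = 7!/(2! × 5!)
= 5040/(2 × 120)
= 21

C(7,2) = 21


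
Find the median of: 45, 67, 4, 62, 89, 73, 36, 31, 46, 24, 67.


Sorted: 4, 24, 31, 36, 45, 46, 62, 67, 67, 73, 89
n = 11 (odd)
Middle value = 46

Median = 46


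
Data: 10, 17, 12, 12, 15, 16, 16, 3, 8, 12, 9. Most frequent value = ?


Frequencies: 3:1, 8:1, 9:1, 10:1, 12:3, 15:1, 16:2, 17:1
Max frequency = 3
Mode = 12

Mode = 12


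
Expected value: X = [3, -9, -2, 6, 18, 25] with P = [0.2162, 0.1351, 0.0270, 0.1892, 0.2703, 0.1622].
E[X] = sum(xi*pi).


E[X] = 3*0.2162 - 9*0.1351 - 2*0.0270 + 6*0.1892 + 18*0.2703 + 25*0.1622
= 0.6486 - 1.2159 - 0.0540 + 1.1352 + 4.8654 + 4.0550
= 9.4343

E[X] = 9.4343


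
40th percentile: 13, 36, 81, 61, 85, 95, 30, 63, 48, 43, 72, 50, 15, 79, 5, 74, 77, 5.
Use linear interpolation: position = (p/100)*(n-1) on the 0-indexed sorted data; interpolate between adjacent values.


Sorted: 5, 5, 13, 15, 30, 36, 43, 48, 50, 61, 63, 72, 74, 77, 79, 81, 85, 95
n = 18
Index = 40/100 * 17 = 6.8000
Lower = data[6] = 43, Upper = data[7] = 48
P40 = 43 + 0.8000*(5) = 47.0000

P40 = 47.0000


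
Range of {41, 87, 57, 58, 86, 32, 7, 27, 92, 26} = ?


Max = 92, Min = 7
Range = 92 - 7 = 85

Range = 85


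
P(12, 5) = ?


P(12,5) = 12!/7!
= 479001600/5040
= 95040

P(12,5) = 95040


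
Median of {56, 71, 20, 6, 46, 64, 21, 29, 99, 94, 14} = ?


Sorted: 6, 14, 20, 21, 29, 46, 56, 64, 71, 94, 99
n = 11 (odd)
Middle value = 46

Median = 46


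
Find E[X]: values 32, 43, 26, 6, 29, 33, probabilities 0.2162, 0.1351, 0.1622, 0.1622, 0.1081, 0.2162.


E[X] = 32*0.2162 + 43*0.1351 + 26*0.1622 + 6*0.1622 + 29*0.1081 + 33*0.2162
= 6.9184 + 5.8093 + 4.2172 + 0.9732 + 3.1349 + 7.1346
= 28.1876

E[X] = 28.1876


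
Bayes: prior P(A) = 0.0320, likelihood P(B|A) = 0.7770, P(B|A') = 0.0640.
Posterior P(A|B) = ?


P(B) = P(B|A)*P(A) + P(B|A')*P(A')
= 0.7770*0.0320 + 0.0640*0.9680
= 0.024864 + 0.061952 = 0.086816
P(A|B) = 0.024864/0.086816 = 0.2864

P(A|B) = 0.2864


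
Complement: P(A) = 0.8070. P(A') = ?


P(not A) = 1 - 0.8070 = 0.1930

P(not A) = 0.1930


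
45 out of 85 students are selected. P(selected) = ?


P = 45/85 = 0.5294

P = 0.5294


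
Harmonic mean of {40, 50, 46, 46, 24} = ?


Sum of reciprocals = 1/40 + 1/50 + 1/46 + 1/46 + 1/24 = 0.130145
HM = 5/0.130145 = 38.4187

HM = 38.4187


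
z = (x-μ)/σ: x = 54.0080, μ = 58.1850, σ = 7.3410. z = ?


z = (54.0080 - 58.1850)/7.3410
= -4.1770/7.3410
= -0.5690

z = -0.5690


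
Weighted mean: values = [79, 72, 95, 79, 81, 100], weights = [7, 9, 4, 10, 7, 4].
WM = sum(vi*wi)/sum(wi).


Numerator = 79*7 + 72*9 + 95*4 + 79*10 + 81*7 + 100*4 = 3338
Denominator = 7 + 9 + 4 + 10 + 7 + 4 = 41
WM = 3338/41 = 81.4146

WM = 81.4146


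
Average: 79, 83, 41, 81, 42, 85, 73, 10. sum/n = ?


Sum = 79 + 83 + 41 + 81 + 42 + 85 + 73 + 10 = 494
n = 8
Mean = 494/8 = 61.7500

Mean = 61.7500


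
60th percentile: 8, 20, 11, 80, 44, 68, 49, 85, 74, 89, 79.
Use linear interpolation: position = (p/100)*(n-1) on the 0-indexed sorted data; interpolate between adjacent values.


Sorted: 8, 11, 20, 44, 49, 68, 74, 79, 80, 85, 89
n = 11
Index = 60/100 * 10 = 6.0000
Lower = data[6] = 74, Upper = data[7] = 79
P60 = 74 + 0*(5) = 74.0000

P60 = 74.0000


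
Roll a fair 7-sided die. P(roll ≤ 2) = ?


Favorable outcomes (roll ≤ 2): 2
Total outcomes = 7
P = 2/7 = 0.2857

P = 0.2857


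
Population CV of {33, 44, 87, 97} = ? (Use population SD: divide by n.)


Mean = 65.2500
SD = 27.2615
CV = (27.2615/65.2500)*100 = 41.7800%

CV = 41.7800%


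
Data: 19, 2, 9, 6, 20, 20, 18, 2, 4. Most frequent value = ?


Frequencies: 2:2, 4:1, 6:1, 9:1, 18:1, 19:1, 20:2
Max frequency = 2
Mode = 2, 20

Mode = 2, 20


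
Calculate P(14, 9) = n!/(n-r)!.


P(14,9) = 14!/5!
= 87178291200/120
= 726485760

P(14,9) = 726485760


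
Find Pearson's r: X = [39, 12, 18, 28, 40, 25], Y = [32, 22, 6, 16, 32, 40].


Mean X = 27.0000, Mean Y = 24.6667
SD X = 10.198039, SD Y = 11.352924
Cov = 58.666667
r = 58.666667/(10.198039*11.352924) = 0.5067

r = 0.5067


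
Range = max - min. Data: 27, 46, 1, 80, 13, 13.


Max = 80, Min = 1
Range = 80 - 1 = 79

Range = 79


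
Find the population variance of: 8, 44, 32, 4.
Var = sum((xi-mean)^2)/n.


Mean = 22.0000
Squared deviations: 196.0000, 484.0000, 100.0000, 324.0000
Sum = 1104.0000
Variance = 1104.0000/4 = 276.0000

Variance = 276.0000


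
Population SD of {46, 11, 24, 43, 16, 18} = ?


Mean = 26.3333
Variance = 180.2222
SD = sqrt(180.2222) = 13.4247

SD = 13.4247


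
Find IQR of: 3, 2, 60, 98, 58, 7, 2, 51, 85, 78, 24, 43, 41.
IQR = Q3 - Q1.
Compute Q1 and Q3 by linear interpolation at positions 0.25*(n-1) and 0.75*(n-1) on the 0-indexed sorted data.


Sorted: 2, 2, 3, 7, 24, 41, 43, 51, 58, 60, 78, 85, 98
Q1 (25th %ile) = 7.0000
Q3 (75th %ile) = 60.0000
IQR = 60.0000 - 7.0000 = 53.0000

IQR = 53.0000


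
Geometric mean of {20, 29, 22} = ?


Product = 20 × 29 × 22 = 12760
GM = 12760^(1/3) = 23.3677

GM = 23.3677


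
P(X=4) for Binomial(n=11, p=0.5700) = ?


C(11,4) = 330
p^4 = 0.105560
(1-p)^7 = 0.002718
P = 330 * 0.105560 * 0.002718 = 0.0947

P(X=4) = 0.0947


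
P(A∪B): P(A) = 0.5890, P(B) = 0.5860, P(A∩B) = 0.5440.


P(A∪B) = 0.5890 + 0.5860 - 0.5440
= 1.1750 - 0.5440
= 0.6310

P(A∪B) = 0.6310


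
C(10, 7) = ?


C(10,7) = 10!/(7! × 3!)
= 3628800/(5040 × 6)
= 120

C(10,7) = 120


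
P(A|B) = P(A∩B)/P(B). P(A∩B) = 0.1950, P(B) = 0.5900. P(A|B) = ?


P(A|B) = 0.1950/0.5900 = 0.3305

P(A|B) = 0.3305


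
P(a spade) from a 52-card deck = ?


13 spades in 52 cards
P = 13/52 = 0.2500

P = 0.2500


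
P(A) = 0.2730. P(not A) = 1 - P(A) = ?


P(not A) = 1 - 0.2730 = 0.7270

P(not A) = 0.7270


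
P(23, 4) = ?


P(23,4) = 23!/19!
= 25852016738884976640000/121645100408832000
= 212520

P(23,4) = 212520


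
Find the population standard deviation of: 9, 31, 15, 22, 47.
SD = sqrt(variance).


Mean = 24.8000
Variance = 176.9600
SD = sqrt(176.9600) = 13.3026

SD = 13.3026


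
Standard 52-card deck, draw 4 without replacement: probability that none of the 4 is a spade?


P(no spades) = (39/52) × (38/51) × (37/50) × (36/49)
= 0.3038

P = 0.3038


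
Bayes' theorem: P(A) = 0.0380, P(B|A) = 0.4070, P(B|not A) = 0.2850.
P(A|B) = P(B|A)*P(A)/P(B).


P(B) = P(B|A)*P(A) + P(B|A')*P(A')
= 0.4070*0.0380 + 0.2850*0.9620
= 0.015466 + 0.274170 = 0.289636
P(A|B) = 0.015466/0.289636 = 0.0534

P(A|B) = 0.0534


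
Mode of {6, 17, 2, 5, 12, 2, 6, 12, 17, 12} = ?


Frequencies: 2:2, 5:1, 6:2, 12:3, 17:2
Max frequency = 3
Mode = 12

Mode = 12


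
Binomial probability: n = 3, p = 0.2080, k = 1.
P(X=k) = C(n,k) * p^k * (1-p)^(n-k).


C(3,1) = 3
p^1 = 0.208000
(1-p)^2 = 0.627264
P = 3 * 0.208000 * 0.627264 = 0.3914

P(X=1) = 0.3914


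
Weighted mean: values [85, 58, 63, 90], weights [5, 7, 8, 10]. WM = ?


Numerator = 85*5 + 58*7 + 63*8 + 90*10 = 2235
Denominator = 5 + 7 + 8 + 10 = 30
WM = 2235/30 = 74.5000

WM = 74.5000


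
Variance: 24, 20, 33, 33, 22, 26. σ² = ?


Mean = 26.3333
Squared deviations: 5.4444, 40.1111, 44.4444, 44.4444, 18.7778, 0.1111
Sum = 153.3333
Variance = 153.3333/6 = 25.5556

Variance = 25.5556


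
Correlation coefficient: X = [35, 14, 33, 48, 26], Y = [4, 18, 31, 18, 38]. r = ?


Mean X = 31.2000, Mean Y = 21.8000
SD X = 11.160645, SD Y = 11.771151
Cov = -26.760000
r = -26.760000/(11.160645*11.771151) = -0.2037

r = -0.2037


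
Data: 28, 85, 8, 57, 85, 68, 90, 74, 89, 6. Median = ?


Sorted: 6, 8, 28, 57, 68, 74, 85, 85, 89, 90
n = 10 (even)
Middle values: 68 and 74
Median = (68+74)/2 = 71.0000

Median = 71.0000


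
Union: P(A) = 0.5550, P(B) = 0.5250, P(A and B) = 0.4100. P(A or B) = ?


P(A∪B) = 0.5550 + 0.5250 - 0.4100
= 1.0800 - 0.4100
= 0.6700

P(A∪B) = 0.6700


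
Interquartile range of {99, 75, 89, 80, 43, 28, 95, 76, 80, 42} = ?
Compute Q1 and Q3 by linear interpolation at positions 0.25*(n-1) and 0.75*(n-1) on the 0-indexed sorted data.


Sorted: 28, 42, 43, 75, 76, 80, 80, 89, 95, 99
Q1 (25th %ile) = 51.0000
Q3 (75th %ile) = 86.7500
IQR = 86.7500 - 51.0000 = 35.7500

IQR = 35.7500


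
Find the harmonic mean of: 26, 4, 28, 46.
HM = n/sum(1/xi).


Sum of reciprocals = 1/26 + 1/4 + 1/28 + 1/46 = 0.345915
HM = 4/0.345915 = 11.5635

HM = 11.5635


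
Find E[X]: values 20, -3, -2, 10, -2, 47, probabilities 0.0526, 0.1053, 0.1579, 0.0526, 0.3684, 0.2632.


E[X] = 20*0.0526 - 3*0.1053 - 2*0.1579 + 10*0.0526 - 2*0.3684 + 47*0.2632
= 1.0520 - 0.3159 - 0.3158 + 0.5260 - 0.7368 + 12.3704
= 12.5799

E[X] = 12.5799


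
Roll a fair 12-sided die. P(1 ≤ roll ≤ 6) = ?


Favorable outcomes (1 ≤ roll ≤ 6): 6
Total outcomes = 12
P = 6/12 = 0.5000

P = 0.5000


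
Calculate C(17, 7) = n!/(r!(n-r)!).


C(17,7) = 17!/(7! × 10!)
= 355687428096000/(5040 × 3628800)
= 19448

C(17,7) = 19448


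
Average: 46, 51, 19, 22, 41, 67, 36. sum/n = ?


Sum = 46 + 51 + 19 + 22 + 41 + 67 + 36 = 282
n = 7
Mean = 282/7 = 40.2857

Mean = 40.2857


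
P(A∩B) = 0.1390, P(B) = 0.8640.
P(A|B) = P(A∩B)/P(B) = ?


P(A|B) = 0.1390/0.8640 = 0.1609

P(A|B) = 0.1609


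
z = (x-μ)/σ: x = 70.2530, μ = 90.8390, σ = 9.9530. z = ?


z = (70.2530 - 90.8390)/9.9530
= -20.5860/9.9530
= -2.0683

z = -2.0683


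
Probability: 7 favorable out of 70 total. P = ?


P = 7/70 = 0.1000

P = 0.1000


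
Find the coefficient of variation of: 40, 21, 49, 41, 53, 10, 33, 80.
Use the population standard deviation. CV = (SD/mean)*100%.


Mean = 40.8750
SD = 19.8585
CV = (19.8585/40.8750)*100 = 48.5834%

CV = 48.5834%


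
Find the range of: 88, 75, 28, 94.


Max = 94, Min = 28
Range = 94 - 28 = 66

Range = 66


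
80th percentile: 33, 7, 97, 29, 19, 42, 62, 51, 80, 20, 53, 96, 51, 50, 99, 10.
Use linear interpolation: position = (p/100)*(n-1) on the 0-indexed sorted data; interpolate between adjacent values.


Sorted: 7, 10, 19, 20, 29, 33, 42, 50, 51, 51, 53, 62, 80, 96, 97, 99
n = 16
Index = 80/100 * 15 = 12.0000
Lower = data[12] = 80, Upper = data[13] = 96
P80 = 80 + 0*(16) = 80.0000

P80 = 80.0000


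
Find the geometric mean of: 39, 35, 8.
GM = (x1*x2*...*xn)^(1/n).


Product = 39 × 35 × 8 = 10920
GM = 10920^(1/3) = 22.1858

GM = 22.1858


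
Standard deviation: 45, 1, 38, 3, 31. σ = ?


Mean = 23.6000
Variance = 331.0400
SD = sqrt(331.0400) = 18.1945

SD = 18.1945


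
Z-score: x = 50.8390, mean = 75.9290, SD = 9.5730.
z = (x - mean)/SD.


z = (50.8390 - 75.9290)/9.5730
= -25.0900/9.5730
= -2.6209

z = -2.6209


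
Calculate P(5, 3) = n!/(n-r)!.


P(5,3) = 5!/2!
= 120/2
= 60

P(5,3) = 60


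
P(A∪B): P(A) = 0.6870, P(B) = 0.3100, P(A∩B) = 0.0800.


P(A∪B) = 0.6870 + 0.3100 - 0.0800
= 0.9970 - 0.0800
= 0.9170

P(A∪B) = 0.9170


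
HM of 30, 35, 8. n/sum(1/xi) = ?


Sum of reciprocals = 1/30 + 1/35 + 1/8 = 0.186905
HM = 3/0.186905 = 16.0510

HM = 16.0510


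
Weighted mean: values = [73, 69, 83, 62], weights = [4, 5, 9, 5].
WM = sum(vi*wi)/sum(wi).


Numerator = 73*4 + 69*5 + 83*9 + 62*5 = 1694
Denominator = 4 + 5 + 9 + 5 = 23
WM = 1694/23 = 73.6522

WM = 73.6522


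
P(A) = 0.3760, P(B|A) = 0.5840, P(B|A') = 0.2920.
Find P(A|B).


P(B) = P(B|A)*P(A) + P(B|A')*P(A')
= 0.5840*0.3760 + 0.2920*0.6240
= 0.219584 + 0.182208 = 0.401792
P(A|B) = 0.219584/0.401792 = 0.5465

P(A|B) = 0.5465


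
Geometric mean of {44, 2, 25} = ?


Product = 44 × 2 × 25 = 2200
GM = 2200^(1/3) = 13.0059

GM = 13.0059


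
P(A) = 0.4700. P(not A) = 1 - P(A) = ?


P(not A) = 1 - 0.4700 = 0.5300

P(not A) = 0.5300


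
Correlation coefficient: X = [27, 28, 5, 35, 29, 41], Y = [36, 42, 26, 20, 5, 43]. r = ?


Mean X = 27.5000, Mean Y = 28.6667
SD X = 11.161690, SD Y = 13.412266
Cov = 26.000000
r = 26.000000/(11.161690*13.412266) = 0.1737

r = 0.1737
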